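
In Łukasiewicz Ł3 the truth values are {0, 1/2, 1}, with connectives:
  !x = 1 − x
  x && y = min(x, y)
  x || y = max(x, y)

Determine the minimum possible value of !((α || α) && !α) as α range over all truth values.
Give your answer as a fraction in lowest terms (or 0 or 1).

1/2

Take α = 1/2:
α || α = 1/2 || 1/2 = 1/2
!α = !1/2 = 1/2
(α || α) && !α = 1/2 && 1/2 = 1/2
!((α || α) && !α) = !1/2 = 1/2
No assignment yields a value below 1/2, so this is the minimum.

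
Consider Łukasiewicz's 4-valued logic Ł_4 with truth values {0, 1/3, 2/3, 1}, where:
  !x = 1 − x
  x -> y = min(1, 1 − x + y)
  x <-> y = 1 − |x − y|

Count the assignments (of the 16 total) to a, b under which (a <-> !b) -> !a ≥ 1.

9

a = 0, b = 0 ↦ 1  ≥
a = 0, b = 1/3 ↦ 1  ≥
a = 0, b = 2/3 ↦ 1  ≥
a = 0, b = 1 ↦ 1  ≥
a = 1/3, b = 0 ↦ 1  ≥
a = 1/3, b = 1/3 ↦ 1  ≥
a = 1/3, b = 2/3 ↦ 2/3  <
a = 1/3, b = 1 ↦ 1  ≥
a = 2/3, b = 0 ↦ 2/3  <
a = 2/3, b = 1/3 ↦ 1/3  <
a = 2/3, b = 2/3 ↦ 2/3  <
a = 2/3, b = 1 ↦ 1  ≥
a = 1, b = 0 ↦ 0  <
a = 1, b = 1/3 ↦ 1/3  <
a = 1, b = 2/3 ↦ 2/3  <
a = 1, b = 1 ↦ 1  ≥
So 9 of the 16 assignments meet the threshold.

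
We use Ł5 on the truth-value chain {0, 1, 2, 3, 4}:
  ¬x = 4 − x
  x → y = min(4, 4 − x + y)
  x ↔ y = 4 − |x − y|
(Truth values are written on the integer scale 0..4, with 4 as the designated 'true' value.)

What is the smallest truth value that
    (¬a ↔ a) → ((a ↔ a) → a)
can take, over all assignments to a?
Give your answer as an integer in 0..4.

2

Take a = 2:
¬a = ¬2 = 2
¬a ↔ a = 2 ↔ 2 = 4
a ↔ a = 2 ↔ 2 = 4
(a ↔ a) → a = 4 → 2 = 2
(¬a ↔ a) → ((a ↔ a) → a) = 4 → 2 = 2
No assignment yields a value below 2, so this is the minimum.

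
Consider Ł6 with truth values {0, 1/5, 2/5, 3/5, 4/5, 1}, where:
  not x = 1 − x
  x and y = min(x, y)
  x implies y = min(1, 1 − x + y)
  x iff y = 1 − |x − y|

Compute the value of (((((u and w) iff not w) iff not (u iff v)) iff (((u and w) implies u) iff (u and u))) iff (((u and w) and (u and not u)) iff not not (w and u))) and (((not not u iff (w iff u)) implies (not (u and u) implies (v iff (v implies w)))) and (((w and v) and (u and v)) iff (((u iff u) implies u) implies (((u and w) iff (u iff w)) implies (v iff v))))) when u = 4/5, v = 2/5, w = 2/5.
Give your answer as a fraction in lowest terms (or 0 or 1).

2/5

u and w = 4/5 and 2/5 = 2/5
not w = not 2/5 = 3/5
(u and w) iff not w = 2/5 iff 3/5 = 4/5
u iff v = 4/5 iff 2/5 = 3/5
not (u iff v) = not 3/5 = 2/5
((u and w) iff not w) iff not (u iff v) = 4/5 iff 2/5 = 3/5
u and w = 4/5 and 2/5 = 2/5
(u and w) implies u = 2/5 implies 4/5 = 1
u and u = 4/5 and 4/5 = 4/5
((u and w) implies u) iff (u and u) = 1 iff 4/5 = 4/5
(((u and w) iff not w) iff not (u iff v)) iff (((u and w) implies u) iff (u and u)) = 3/5 iff 4/5 = 4/5
u and w = 4/5 and 2/5 = 2/5
not u = not 4/5 = 1/5
u and not u = 4/5 and 1/5 = 1/5
(u and w) and (u and not u) = 2/5 and 1/5 = 1/5
w and u = 2/5 and 4/5 = 2/5
not (w and u) = not 2/5 = 3/5
not not (w and u) = not 3/5 = 2/5
((u and w) and (u and not u)) iff not not (w and u) = 1/5 iff 2/5 = 4/5
((((u and w) iff not w) iff not (u iff v)) iff (((u and w) implies u) iff (u and u))) iff (((u and w) and (u and not u)) iff not not (w and u)) = 4/5 iff 4/5 = 1
not u = not 4/5 = 1/5
not not u = not 1/5 = 4/5
w iff u = 2/5 iff 4/5 = 3/5
not not u iff (w iff u) = 4/5 iff 3/5 = 4/5
u and u = 4/5 and 4/5 = 4/5
not (u and u) = not 4/5 = 1/5
v implies w = 2/5 implies 2/5 = 1
v iff (v implies w) = 2/5 iff 1 = 2/5
not (u and u) implies (v iff (v implies w)) = 1/5 implies 2/5 = 1
(not not u iff (w iff u)) implies (not (u and u) implies (v iff (v implies w))) = 4/5 implies 1 = 1
w and v = 2/5 and 2/5 = 2/5
u and v = 4/5 and 2/5 = 2/5
(w and v) and (u and v) = 2/5 and 2/5 = 2/5
u iff u = 4/5 iff 4/5 = 1
(u iff u) implies u = 1 implies 4/5 = 4/5
u and w = 4/5 and 2/5 = 2/5
u iff w = 4/5 iff 2/5 = 3/5
(u and w) iff (u iff w) = 2/5 iff 3/5 = 4/5
v iff v = 2/5 iff 2/5 = 1
((u and w) iff (u iff w)) implies (v iff v) = 4/5 implies 1 = 1
((u iff u) implies u) implies (((u and w) iff (u iff w)) implies (v iff v)) = 4/5 implies 1 = 1
((w and v) and (u and v)) iff (((u iff u) implies u) implies (((u and w) iff (u iff w)) implies (v iff v))) = 2/5 iff 1 = 2/5
((not not u iff (w iff u)) implies (not (u and u) implies (v iff (v implies w)))) and (((w and v) and (u and v)) iff (((u iff u) implies u) implies (((u and w) iff (u iff w)) implies (v iff v)))) = 1 and 2/5 = 2/5
(((((u and w) iff not w) iff not (u iff v)) iff (((u and w) implies u) iff (u and u))) iff (((u and w) and (u and not u)) iff not not (w and u))) and (((not not u iff (w iff u)) implies (not (u and u) implies (v iff (v implies w)))) and (((w and v) and (u and v)) iff (((u iff u) implies u) implies (((u and w) iff (u iff w)) implies (v iff v))))) = 1 and 2/5 = 2/5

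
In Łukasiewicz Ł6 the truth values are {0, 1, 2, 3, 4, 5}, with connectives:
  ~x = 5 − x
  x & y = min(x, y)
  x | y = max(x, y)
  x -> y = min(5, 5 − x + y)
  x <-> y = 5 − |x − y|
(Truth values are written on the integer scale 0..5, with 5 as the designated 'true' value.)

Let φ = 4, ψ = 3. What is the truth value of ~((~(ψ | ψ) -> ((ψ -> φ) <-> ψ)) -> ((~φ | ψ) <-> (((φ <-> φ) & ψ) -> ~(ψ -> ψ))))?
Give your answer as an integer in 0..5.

1

ψ | ψ = 3 | 3 = 3
~(ψ | ψ) = ~3 = 2
ψ -> φ = 3 -> 4 = 5
(ψ -> φ) <-> ψ = 5 <-> 3 = 3
~(ψ | ψ) -> ((ψ -> φ) <-> ψ) = 2 -> 3 = 5
~φ = ~4 = 1
~φ | ψ = 1 | 3 = 3
φ <-> φ = 4 <-> 4 = 5
(φ <-> φ) & ψ = 5 & 3 = 3
ψ -> ψ = 3 -> 3 = 5
~(ψ -> ψ) = ~5 = 0
((φ <-> φ) & ψ) -> ~(ψ -> ψ) = 3 -> 0 = 2
(~φ | ψ) <-> (((φ <-> φ) & ψ) -> ~(ψ -> ψ)) = 3 <-> 2 = 4
(~(ψ | ψ) -> ((ψ -> φ) <-> ψ)) -> ((~φ | ψ) <-> (((φ <-> φ) & ψ) -> ~(ψ -> ψ))) = 5 -> 4 = 4
~((~(ψ | ψ) -> ((ψ -> φ) <-> ψ)) -> ((~φ | ψ) <-> (((φ <-> φ) & ψ) -> ~(ψ -> ψ)))) = ~4 = 1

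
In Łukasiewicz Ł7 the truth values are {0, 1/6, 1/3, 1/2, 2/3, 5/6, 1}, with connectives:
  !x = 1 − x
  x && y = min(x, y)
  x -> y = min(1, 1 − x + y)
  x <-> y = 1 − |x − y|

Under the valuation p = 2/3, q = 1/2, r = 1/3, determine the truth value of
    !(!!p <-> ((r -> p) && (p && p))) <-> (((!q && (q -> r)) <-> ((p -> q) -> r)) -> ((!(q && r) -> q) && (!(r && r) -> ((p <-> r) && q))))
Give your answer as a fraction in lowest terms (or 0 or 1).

1/6

!p = !2/3 = 1/3
!!p = !1/3 = 2/3
r -> p = 1/3 -> 2/3 = 1
p && p = 2/3 && 2/3 = 2/3
(r -> p) && (p && p) = 1 && 2/3 = 2/3
!!p <-> ((r -> p) && (p && p)) = 2/3 <-> 2/3 = 1
!(!!p <-> ((r -> p) && (p && p))) = !1 = 0
!q = !1/2 = 1/2
q -> r = 1/2 -> 1/3 = 5/6
!q && (q -> r) = 1/2 && 5/6 = 1/2
p -> q = 2/3 -> 1/2 = 5/6
(p -> q) -> r = 5/6 -> 1/3 = 1/2
(!q && (q -> r)) <-> ((p -> q) -> r) = 1/2 <-> 1/2 = 1
q && r = 1/2 && 1/3 = 1/3
!(q && r) = !1/3 = 2/3
!(q && r) -> q = 2/3 -> 1/2 = 5/6
r && r = 1/3 && 1/3 = 1/3
!(r && r) = !1/3 = 2/3
p <-> r = 2/3 <-> 1/3 = 2/3
(p <-> r) && q = 2/3 && 1/2 = 1/2
!(r && r) -> ((p <-> r) && q) = 2/3 -> 1/2 = 5/6
(!(q && r) -> q) && (!(r && r) -> ((p <-> r) && q)) = 5/6 && 5/6 = 5/6
((!q && (q -> r)) <-> ((p -> q) -> r)) -> ((!(q && r) -> q) && (!(r && r) -> ((p <-> r) && q))) = 1 -> 5/6 = 5/6
!(!!p <-> ((r -> p) && (p && p))) <-> (((!q && (q -> r)) <-> ((p -> q) -> r)) -> ((!(q && r) -> q) && (!(r && r) -> ((p <-> r) && q)))) = 0 <-> 5/6 = 1/6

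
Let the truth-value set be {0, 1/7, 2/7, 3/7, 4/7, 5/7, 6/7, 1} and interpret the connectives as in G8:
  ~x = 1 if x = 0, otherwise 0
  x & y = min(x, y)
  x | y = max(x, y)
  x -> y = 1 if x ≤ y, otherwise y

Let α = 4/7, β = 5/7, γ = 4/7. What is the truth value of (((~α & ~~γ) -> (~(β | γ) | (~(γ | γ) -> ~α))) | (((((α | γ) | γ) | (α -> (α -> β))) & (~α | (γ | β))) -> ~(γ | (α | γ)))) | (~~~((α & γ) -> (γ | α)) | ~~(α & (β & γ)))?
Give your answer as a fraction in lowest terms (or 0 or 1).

~α = ~4/7 = 0
~γ = ~4/7 = 0
~~γ = ~0 = 1
~α & ~~γ = 0 & 1 = 0
β | γ = 5/7 | 4/7 = 5/7
~(β | γ) = ~5/7 = 0
γ | γ = 4/7 | 4/7 = 4/7
~(γ | γ) = ~4/7 = 0
~α = ~4/7 = 0
~(γ | γ) -> ~α = 0 -> 0 = 1
~(β | γ) | (~(γ | γ) -> ~α) = 0 | 1 = 1
(~α & ~~γ) -> (~(β | γ) | (~(γ | γ) -> ~α)) = 0 -> 1 = 1
α | γ = 4/7 | 4/7 = 4/7
(α | γ) | γ = 4/7 | 4/7 = 4/7
α -> β = 4/7 -> 5/7 = 1
α -> (α -> β) = 4/7 -> 1 = 1
((α | γ) | γ) | (α -> (α -> β)) = 4/7 | 1 = 1
~α = ~4/7 = 0
γ | β = 4/7 | 5/7 = 5/7
~α | (γ | β) = 0 | 5/7 = 5/7
(((α | γ) | γ) | (α -> (α -> β))) & (~α | (γ | β)) = 1 & 5/7 = 5/7
α | γ = 4/7 | 4/7 = 4/7
γ | (α | γ) = 4/7 | 4/7 = 4/7
~(γ | (α | γ)) = ~4/7 = 0
((((α | γ) | γ) | (α -> (α -> β))) & (~α | (γ | β))) -> ~(γ | (α | γ)) = 5/7 -> 0 = 0
((~α & ~~γ) -> (~(β | γ) | (~(γ | γ) -> ~α))) | (((((α | γ) | γ) | (α -> (α -> β))) & (~α | (γ | β))) -> ~(γ | (α | γ))) = 1 | 0 = 1
α & γ = 4/7 & 4/7 = 4/7
γ | α = 4/7 | 4/7 = 4/7
(α & γ) -> (γ | α) = 4/7 -> 4/7 = 1
~((α & γ) -> (γ | α)) = ~1 = 0
~~((α & γ) -> (γ | α)) = ~0 = 1
~~~((α & γ) -> (γ | α)) = ~1 = 0
β & γ = 5/7 & 4/7 = 4/7
α & (β & γ) = 4/7 & 4/7 = 4/7
~(α & (β & γ)) = ~4/7 = 0
~~(α & (β & γ)) = ~0 = 1
~~~((α & γ) -> (γ | α)) | ~~(α & (β & γ)) = 0 | 1 = 1
(((~α & ~~γ) -> (~(β | γ) | (~(γ | γ) -> ~α))) | (((((α | γ) | γ) | (α -> (α -> β))) & (~α | (γ | β))) -> ~(γ | (α | γ)))) | (~~~((α & γ) -> (γ | α)) | ~~(α & (β & γ))) = 1 | 1 = 1

1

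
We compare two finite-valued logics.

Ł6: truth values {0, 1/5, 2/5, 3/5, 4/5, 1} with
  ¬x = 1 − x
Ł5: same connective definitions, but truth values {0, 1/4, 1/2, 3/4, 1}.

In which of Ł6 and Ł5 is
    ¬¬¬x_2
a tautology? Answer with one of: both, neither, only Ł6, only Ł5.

In Ł6: at x_2 = 1/5 the value is 4/5 — not a tautology.
In Ł5: at x_2 = 1/4 the value is 3/4 — not a tautology.

neither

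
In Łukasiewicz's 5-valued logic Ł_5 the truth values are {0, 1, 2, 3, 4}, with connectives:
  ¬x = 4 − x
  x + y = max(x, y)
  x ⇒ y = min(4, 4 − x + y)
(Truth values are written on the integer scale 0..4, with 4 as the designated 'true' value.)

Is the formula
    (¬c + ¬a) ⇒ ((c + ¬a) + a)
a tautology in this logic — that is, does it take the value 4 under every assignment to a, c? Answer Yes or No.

Counterexample: take a = 1, c = 0.
¬c = ¬0 = 4
¬a = ¬1 = 3
¬c + ¬a = 4 + 3 = 4
¬a = ¬1 = 3
c + ¬a = 0 + 3 = 3
(c + ¬a) + a = 3 + 1 = 3
(¬c + ¬a) ⇒ ((c + ¬a) + a) = 4 ⇒ 3 = 3
This gives 3 ≠ 4.

No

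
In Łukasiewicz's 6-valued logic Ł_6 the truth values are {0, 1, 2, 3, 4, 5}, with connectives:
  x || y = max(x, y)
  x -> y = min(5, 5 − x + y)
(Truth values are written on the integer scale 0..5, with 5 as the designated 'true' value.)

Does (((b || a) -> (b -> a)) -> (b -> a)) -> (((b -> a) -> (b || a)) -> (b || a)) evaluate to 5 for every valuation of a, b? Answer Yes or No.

Yes

At a = 2, b = 2, for instance:
b || a = 2 || 2 = 2
b -> a = 2 -> 2 = 5
(b || a) -> (b -> a) = 2 -> 5 = 5
((b || a) -> (b -> a)) -> (b -> a) = 5 -> 5 = 5
(b -> a) -> (b || a) = 5 -> 2 = 2
((b -> a) -> (b || a)) -> (b || a) = 2 -> 2 = 5
(((b || a) -> (b -> a)) -> (b -> a)) -> (((b -> a) -> (b || a)) -> (b || a)) = 5 -> 5 = 5
and checking the remaining 35 assignments likewise gives ≥ 5 in every case.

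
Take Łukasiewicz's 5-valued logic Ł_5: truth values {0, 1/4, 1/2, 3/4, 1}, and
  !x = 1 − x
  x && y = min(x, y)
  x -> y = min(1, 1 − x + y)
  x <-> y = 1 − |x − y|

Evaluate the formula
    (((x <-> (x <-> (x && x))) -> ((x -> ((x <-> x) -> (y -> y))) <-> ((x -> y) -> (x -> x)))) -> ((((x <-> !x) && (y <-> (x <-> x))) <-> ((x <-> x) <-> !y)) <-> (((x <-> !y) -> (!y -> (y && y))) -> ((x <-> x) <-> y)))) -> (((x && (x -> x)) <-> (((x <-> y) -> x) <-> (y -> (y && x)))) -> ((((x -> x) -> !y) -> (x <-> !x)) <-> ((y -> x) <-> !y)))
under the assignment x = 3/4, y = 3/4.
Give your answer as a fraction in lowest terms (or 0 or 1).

1/4

x && x = 3/4 && 3/4 = 3/4
x <-> (x && x) = 3/4 <-> 3/4 = 1
x <-> (x <-> (x && x)) = 3/4 <-> 1 = 3/4
x <-> x = 3/4 <-> 3/4 = 1
y -> y = 3/4 -> 3/4 = 1
(x <-> x) -> (y -> y) = 1 -> 1 = 1
x -> ((x <-> x) -> (y -> y)) = 3/4 -> 1 = 1
x -> y = 3/4 -> 3/4 = 1
x -> x = 3/4 -> 3/4 = 1
(x -> y) -> (x -> x) = 1 -> 1 = 1
(x -> ((x <-> x) -> (y -> y))) <-> ((x -> y) -> (x -> x)) = 1 <-> 1 = 1
(x <-> (x <-> (x && x))) -> ((x -> ((x <-> x) -> (y -> y))) <-> ((x -> y) -> (x -> x))) = 3/4 -> 1 = 1
!x = !3/4 = 1/4
x <-> !x = 3/4 <-> 1/4 = 1/2
x <-> x = 3/4 <-> 3/4 = 1
y <-> (x <-> x) = 3/4 <-> 1 = 3/4
(x <-> !x) && (y <-> (x <-> x)) = 1/2 && 3/4 = 1/2
x <-> x = 3/4 <-> 3/4 = 1
!y = !3/4 = 1/4
(x <-> x) <-> !y = 1 <-> 1/4 = 1/4
((x <-> !x) && (y <-> (x <-> x))) <-> ((x <-> x) <-> !y) = 1/2 <-> 1/4 = 3/4
!y = !3/4 = 1/4
x <-> !y = 3/4 <-> 1/4 = 1/2
!y = !3/4 = 1/4
y && y = 3/4 && 3/4 = 3/4
!y -> (y && y) = 1/4 -> 3/4 = 1
(x <-> !y) -> (!y -> (y && y)) = 1/2 -> 1 = 1
x <-> x = 3/4 <-> 3/4 = 1
(x <-> x) <-> y = 1 <-> 3/4 = 3/4
((x <-> !y) -> (!y -> (y && y))) -> ((x <-> x) <-> y) = 1 -> 3/4 = 3/4
(((x <-> !x) && (y <-> (x <-> x))) <-> ((x <-> x) <-> !y)) <-> (((x <-> !y) -> (!y -> (y && y))) -> ((x <-> x) <-> y)) = 3/4 <-> 3/4 = 1
((x <-> (x <-> (x && x))) -> ((x -> ((x <-> x) -> (y -> y))) <-> ((x -> y) -> (x -> x)))) -> ((((x <-> !x) && (y <-> (x <-> x))) <-> ((x <-> x) <-> !y)) <-> (((x <-> !y) -> (!y -> (y && y))) -> ((x <-> x) <-> y))) = 1 -> 1 = 1
x -> x = 3/4 -> 3/4 = 1
x && (x -> x) = 3/4 && 1 = 3/4
x <-> y = 3/4 <-> 3/4 = 1
(x <-> y) -> x = 1 -> 3/4 = 3/4
y && x = 3/4 && 3/4 = 3/4
y -> (y && x) = 3/4 -> 3/4 = 1
((x <-> y) -> x) <-> (y -> (y && x)) = 3/4 <-> 1 = 3/4
(x && (x -> x)) <-> (((x <-> y) -> x) <-> (y -> (y && x))) = 3/4 <-> 3/4 = 1
x -> x = 3/4 -> 3/4 = 1
!y = !3/4 = 1/4
(x -> x) -> !y = 1 -> 1/4 = 1/4
!x = !3/4 = 1/4
x <-> !x = 3/4 <-> 1/4 = 1/2
((x -> x) -> !y) -> (x <-> !x) = 1/4 -> 1/2 = 1
y -> x = 3/4 -> 3/4 = 1
!y = !3/4 = 1/4
(y -> x) <-> !y = 1 <-> 1/4 = 1/4
(((x -> x) -> !y) -> (x <-> !x)) <-> ((y -> x) <-> !y) = 1 <-> 1/4 = 1/4
((x && (x -> x)) <-> (((x <-> y) -> x) <-> (y -> (y && x)))) -> ((((x -> x) -> !y) -> (x <-> !x)) <-> ((y -> x) <-> !y)) = 1 -> 1/4 = 1/4
(((x <-> (x <-> (x && x))) -> ((x -> ((x <-> x) -> (y -> y))) <-> ((x -> y) -> (x -> x)))) -> ((((x <-> !x) && (y <-> (x <-> x))) <-> ((x <-> x) <-> !y)) <-> (((x <-> !y) -> (!y -> (y && y))) -> ((x <-> x) <-> y)))) -> (((x && (x -> x)) <-> (((x <-> y) -> x) <-> (y -> (y && x)))) -> ((((x -> x) -> !y) -> (x <-> !x)) <-> ((y -> x) <-> !y))) = 1 -> 1/4 = 1/4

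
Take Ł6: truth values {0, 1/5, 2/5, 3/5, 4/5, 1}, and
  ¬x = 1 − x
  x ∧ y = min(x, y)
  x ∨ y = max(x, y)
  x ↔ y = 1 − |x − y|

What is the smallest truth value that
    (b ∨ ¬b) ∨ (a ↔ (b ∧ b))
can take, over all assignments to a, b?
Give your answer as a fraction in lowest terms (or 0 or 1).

Take a = 0, b = 2/5:
¬b = ¬2/5 = 3/5
b ∨ ¬b = 2/5 ∨ 3/5 = 3/5
b ∧ b = 2/5 ∧ 2/5 = 2/5
a ↔ (b ∧ b) = 0 ↔ 2/5 = 3/5
(b ∨ ¬b) ∨ (a ↔ (b ∧ b)) = 3/5 ∨ 3/5 = 3/5
No assignment yields a value below 3/5, so this is the minimum.

3/5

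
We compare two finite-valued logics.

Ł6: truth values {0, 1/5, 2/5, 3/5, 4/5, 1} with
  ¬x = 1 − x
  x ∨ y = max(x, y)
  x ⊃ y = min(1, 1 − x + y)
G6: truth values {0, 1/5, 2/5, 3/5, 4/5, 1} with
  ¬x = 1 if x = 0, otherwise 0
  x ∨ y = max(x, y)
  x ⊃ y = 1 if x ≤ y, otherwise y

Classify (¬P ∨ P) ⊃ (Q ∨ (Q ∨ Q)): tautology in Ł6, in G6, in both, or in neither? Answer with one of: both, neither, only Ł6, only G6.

neither

In Ł6: at P = 0, Q = 0 the value is 0 — not a tautology.
In G6: at P = 0, Q = 0 the value is 0 — not a tautology.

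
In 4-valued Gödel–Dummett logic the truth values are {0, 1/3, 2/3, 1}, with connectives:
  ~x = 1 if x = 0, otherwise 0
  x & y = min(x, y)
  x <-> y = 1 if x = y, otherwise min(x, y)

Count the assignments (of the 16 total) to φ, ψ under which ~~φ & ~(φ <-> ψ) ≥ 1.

φ = 0, ψ = 0 ↦ 0  <
φ = 0, ψ = 1/3 ↦ 0  <
φ = 0, ψ = 2/3 ↦ 0  <
φ = 0, ψ = 1 ↦ 0  <
φ = 1/3, ψ = 0 ↦ 1  ≥
φ = 1/3, ψ = 1/3 ↦ 0  <
φ = 1/3, ψ = 2/3 ↦ 0  <
φ = 1/3, ψ = 1 ↦ 0  <
φ = 2/3, ψ = 0 ↦ 1  ≥
φ = 2/3, ψ = 1/3 ↦ 0  <
φ = 2/3, ψ = 2/3 ↦ 0  <
φ = 2/3, ψ = 1 ↦ 0  <
φ = 1, ψ = 0 ↦ 1  ≥
φ = 1, ψ = 1/3 ↦ 0  <
φ = 1, ψ = 2/3 ↦ 0  <
φ = 1, ψ = 1 ↦ 0  <
So 3 of the 16 assignments meet the threshold.

3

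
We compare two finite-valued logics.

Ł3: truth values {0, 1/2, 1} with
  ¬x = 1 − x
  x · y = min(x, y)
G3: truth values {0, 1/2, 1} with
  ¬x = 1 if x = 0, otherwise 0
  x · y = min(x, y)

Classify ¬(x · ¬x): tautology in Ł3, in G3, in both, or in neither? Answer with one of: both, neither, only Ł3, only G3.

In Ł3: at x = 1/2 the value is 1/2 — not a tautology.
In G3: every assignment gives 1 — tautology.

only G3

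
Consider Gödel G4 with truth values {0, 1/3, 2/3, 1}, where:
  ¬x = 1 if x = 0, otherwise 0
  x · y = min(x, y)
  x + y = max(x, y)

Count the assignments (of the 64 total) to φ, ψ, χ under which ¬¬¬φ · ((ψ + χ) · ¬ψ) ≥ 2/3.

value 1: 1 assignment (counts)
value 2/3: 1 assignment (counts)
value 1/3: 1 assignment
value 0: 61 assignments
So 2 of the 64 assignments meet the threshold.

2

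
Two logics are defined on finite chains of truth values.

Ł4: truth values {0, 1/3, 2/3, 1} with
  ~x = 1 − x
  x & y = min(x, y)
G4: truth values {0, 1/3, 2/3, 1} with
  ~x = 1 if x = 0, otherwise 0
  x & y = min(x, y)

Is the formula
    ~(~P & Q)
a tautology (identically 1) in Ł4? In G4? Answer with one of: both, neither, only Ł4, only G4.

neither

In Ł4: at P = 0, Q = 1/3 the value is 2/3 — not a tautology.
In G4: at P = 0, Q = 1/3 the value is 0 — not a tautology.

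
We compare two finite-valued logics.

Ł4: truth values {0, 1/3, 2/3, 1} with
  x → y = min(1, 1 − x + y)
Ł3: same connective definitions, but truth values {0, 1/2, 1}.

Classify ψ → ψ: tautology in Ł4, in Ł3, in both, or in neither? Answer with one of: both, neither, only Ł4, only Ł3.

In Ł4: every assignment gives 1 — tautology.
In Ł3: every assignment gives 1 — tautology.

both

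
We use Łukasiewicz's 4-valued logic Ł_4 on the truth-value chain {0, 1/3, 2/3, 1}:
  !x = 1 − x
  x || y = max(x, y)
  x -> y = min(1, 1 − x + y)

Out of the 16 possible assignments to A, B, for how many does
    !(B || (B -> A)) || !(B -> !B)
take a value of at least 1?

A = 0, B = 0 ↦ 0  <
A = 0, B = 1/3 ↦ 1/3  <
A = 0, B = 2/3 ↦ 1/3  <
A = 0, B = 1 ↦ 1  ≥
A = 1/3, B = 0 ↦ 0  <
A = 1/3, B = 1/3 ↦ 0  <
A = 1/3, B = 2/3 ↦ 1/3  <
A = 1/3, B = 1 ↦ 1  ≥
A = 2/3, B = 0 ↦ 0  <
A = 2/3, B = 1/3 ↦ 0  <
A = 2/3, B = 2/3 ↦ 1/3  <
A = 2/3, B = 1 ↦ 1  ≥
A = 1, B = 0 ↦ 0  <
A = 1, B = 1/3 ↦ 0  <
A = 1, B = 2/3 ↦ 1/3  <
A = 1, B = 1 ↦ 1  ≥
So 4 of the 16 assignments meet the threshold.

4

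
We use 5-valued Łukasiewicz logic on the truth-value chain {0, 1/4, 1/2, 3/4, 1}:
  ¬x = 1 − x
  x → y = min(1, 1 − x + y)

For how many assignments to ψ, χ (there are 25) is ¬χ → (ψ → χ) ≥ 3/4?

value 1: 19 assignments (counts)
value 3/4: 2 assignments (counts)
value 1/2: 2 assignments
value 1/4: 1 assignment
value 0: 1 assignment
So 21 of the 25 assignments meet the threshold.

21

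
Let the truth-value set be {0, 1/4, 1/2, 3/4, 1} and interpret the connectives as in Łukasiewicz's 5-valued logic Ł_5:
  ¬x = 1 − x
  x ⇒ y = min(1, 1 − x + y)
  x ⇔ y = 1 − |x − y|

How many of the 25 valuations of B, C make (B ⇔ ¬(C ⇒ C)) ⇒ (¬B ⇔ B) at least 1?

value 1: 15 assignments (counts)
value 3/4: 5 assignments
value 0: 5 assignments
So 15 of the 25 assignments meet the threshold.

15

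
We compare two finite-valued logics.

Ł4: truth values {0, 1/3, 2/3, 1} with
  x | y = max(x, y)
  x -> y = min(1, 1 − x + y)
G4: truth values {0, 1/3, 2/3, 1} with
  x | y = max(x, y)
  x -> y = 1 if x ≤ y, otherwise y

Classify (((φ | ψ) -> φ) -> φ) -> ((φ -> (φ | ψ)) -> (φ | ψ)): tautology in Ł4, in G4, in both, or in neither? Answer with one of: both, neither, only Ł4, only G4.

In Ł4: every assignment gives 1 — tautology.
In G4: at φ = 0, ψ = 1/3 the value is 1/3 — not a tautology.

only Ł4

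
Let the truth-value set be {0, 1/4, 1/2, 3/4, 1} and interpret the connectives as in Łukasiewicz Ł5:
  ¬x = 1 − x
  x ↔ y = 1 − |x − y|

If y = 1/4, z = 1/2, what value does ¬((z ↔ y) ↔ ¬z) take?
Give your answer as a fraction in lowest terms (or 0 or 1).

1/4

z ↔ y = 1/2 ↔ 1/4 = 3/4
¬z = ¬1/2 = 1/2
(z ↔ y) ↔ ¬z = 3/4 ↔ 1/2 = 3/4
¬((z ↔ y) ↔ ¬z) = ¬3/4 = 1/4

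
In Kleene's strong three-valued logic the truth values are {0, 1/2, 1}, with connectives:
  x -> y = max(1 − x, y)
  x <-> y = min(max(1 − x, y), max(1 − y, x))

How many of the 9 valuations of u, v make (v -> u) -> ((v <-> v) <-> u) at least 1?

u = 0, v = 0 ↦ 0  <
u = 0, v = 1/2 ↦ 1/2  <
u = 0, v = 1 ↦ 1  ≥
u = 1/2, v = 0 ↦ 1/2  <
u = 1/2, v = 1/2 ↦ 1/2  <
u = 1/2, v = 1 ↦ 1/2  <
u = 1, v = 0 ↦ 1  ≥
u = 1, v = 1/2 ↦ 1/2  <
u = 1, v = 1 ↦ 1  ≥
So 3 of the 9 assignments meet the threshold.

3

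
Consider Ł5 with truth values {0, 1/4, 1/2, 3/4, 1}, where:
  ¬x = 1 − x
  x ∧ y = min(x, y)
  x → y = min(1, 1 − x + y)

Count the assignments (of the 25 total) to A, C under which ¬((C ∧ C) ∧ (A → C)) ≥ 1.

5

value 1: 5 assignments (counts)
value 3/4: 5 assignments
value 1/2: 5 assignments
value 1/4: 5 assignments
value 0: 5 assignments
So 5 of the 25 assignments meet the threshold.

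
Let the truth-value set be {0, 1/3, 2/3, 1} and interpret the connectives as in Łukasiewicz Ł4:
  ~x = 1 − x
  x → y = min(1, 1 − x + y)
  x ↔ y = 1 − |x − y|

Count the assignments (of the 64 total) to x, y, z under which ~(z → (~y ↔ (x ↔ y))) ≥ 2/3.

7

value 1: 2 assignments (counts)
value 2/3: 5 assignments (counts)
value 1/3: 11 assignments
value 0: 46 assignments
So 7 of the 64 assignments meet the threshold.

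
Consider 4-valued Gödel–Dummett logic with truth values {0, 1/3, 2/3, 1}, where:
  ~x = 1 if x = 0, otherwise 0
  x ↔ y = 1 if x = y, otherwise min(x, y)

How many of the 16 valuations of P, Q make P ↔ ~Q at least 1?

P = 0, Q = 0 ↦ 0  <
P = 0, Q = 1/3 ↦ 1  ≥
P = 0, Q = 2/3 ↦ 1  ≥
P = 0, Q = 1 ↦ 1  ≥
P = 1/3, Q = 0 ↦ 1/3  <
P = 1/3, Q = 1/3 ↦ 0  <
P = 1/3, Q = 2/3 ↦ 0  <
P = 1/3, Q = 1 ↦ 0  <
P = 2/3, Q = 0 ↦ 2/3  <
P = 2/3, Q = 1/3 ↦ 0  <
P = 2/3, Q = 2/3 ↦ 0  <
P = 2/3, Q = 1 ↦ 0  <
P = 1, Q = 0 ↦ 1  ≥
P = 1, Q = 1/3 ↦ 0  <
P = 1, Q = 2/3 ↦ 0  <
P = 1, Q = 1 ↦ 0  <
So 4 of the 16 assignments meet the threshold.

4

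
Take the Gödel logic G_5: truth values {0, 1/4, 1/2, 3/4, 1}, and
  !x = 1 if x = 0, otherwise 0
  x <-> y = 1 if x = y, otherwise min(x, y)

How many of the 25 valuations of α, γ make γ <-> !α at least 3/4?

6

value 1: 5 assignments (counts)
value 3/4: 1 assignment (counts)
value 1/2: 1 assignment
value 1/4: 1 assignment
value 0: 17 assignments
So 6 of the 25 assignments meet the threshold.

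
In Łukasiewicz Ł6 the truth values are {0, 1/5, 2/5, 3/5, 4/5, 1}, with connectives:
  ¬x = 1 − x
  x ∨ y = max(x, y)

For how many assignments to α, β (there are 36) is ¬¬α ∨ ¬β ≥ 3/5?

27

value 1: 11 assignments (counts)
value 4/5: 9 assignments (counts)
value 3/5: 7 assignments (counts)
value 2/5: 5 assignments
value 1/5: 3 assignments
value 0: 1 assignment
So 27 of the 36 assignments meet the threshold.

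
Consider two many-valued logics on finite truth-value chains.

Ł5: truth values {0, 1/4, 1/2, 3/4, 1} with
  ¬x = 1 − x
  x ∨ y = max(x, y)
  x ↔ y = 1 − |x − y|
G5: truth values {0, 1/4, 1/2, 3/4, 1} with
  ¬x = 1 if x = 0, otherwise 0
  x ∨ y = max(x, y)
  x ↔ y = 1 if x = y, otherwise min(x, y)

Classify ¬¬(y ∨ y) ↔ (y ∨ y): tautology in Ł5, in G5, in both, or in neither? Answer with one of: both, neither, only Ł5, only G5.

only Ł5

In Ł5: every assignment gives 1 — tautology.
In G5: at y = 1/4 the value is 1/4 — not a tautology.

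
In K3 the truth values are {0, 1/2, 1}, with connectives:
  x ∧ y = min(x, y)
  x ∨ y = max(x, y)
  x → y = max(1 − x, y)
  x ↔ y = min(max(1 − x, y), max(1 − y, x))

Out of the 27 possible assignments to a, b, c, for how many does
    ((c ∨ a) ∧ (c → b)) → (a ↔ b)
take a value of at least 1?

value 1: 10 assignments (counts)
value 1/2: 15 assignments
value 0: 2 assignments
So 10 of the 27 assignments meet the threshold.

10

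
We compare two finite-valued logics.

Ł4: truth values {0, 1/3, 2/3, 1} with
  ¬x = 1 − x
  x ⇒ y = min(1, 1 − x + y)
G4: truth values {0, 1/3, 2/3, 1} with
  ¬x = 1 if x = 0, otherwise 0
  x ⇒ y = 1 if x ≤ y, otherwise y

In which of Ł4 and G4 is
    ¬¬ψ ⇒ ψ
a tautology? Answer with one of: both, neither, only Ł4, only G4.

In Ł4: every assignment gives 1 — tautology.
In G4: at ψ = 1/3 the value is 1/3 — not a tautology.

only Ł4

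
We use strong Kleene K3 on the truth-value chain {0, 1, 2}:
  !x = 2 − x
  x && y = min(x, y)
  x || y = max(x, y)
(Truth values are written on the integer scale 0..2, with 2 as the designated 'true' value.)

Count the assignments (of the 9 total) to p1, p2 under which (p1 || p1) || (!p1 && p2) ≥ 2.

4

p1 = 0, p2 = 0 ↦ 0  <
p1 = 0, p2 = 1 ↦ 1  <
p1 = 0, p2 = 2 ↦ 2  ≥
p1 = 1, p2 = 0 ↦ 1  <
p1 = 1, p2 = 1 ↦ 1  <
p1 = 1, p2 = 2 ↦ 1  <
p1 = 2, p2 = 0 ↦ 2  ≥
p1 = 2, p2 = 1 ↦ 2  ≥
p1 = 2, p2 = 2 ↦ 2  ≥
So 4 of the 9 assignments meet the threshold.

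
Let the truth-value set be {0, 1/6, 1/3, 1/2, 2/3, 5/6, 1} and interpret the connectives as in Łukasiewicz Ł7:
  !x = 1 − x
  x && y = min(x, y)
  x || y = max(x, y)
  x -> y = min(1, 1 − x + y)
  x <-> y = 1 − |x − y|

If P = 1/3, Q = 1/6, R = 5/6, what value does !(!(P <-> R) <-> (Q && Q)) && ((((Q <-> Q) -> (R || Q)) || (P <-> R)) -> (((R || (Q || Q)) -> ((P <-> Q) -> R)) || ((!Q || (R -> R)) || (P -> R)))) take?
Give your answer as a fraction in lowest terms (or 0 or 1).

1/3

P <-> R = 1/3 <-> 5/6 = 1/2
!(P <-> R) = !1/2 = 1/2
Q && Q = 1/6 && 1/6 = 1/6
!(P <-> R) <-> (Q && Q) = 1/2 <-> 1/6 = 2/3
!(!(P <-> R) <-> (Q && Q)) = !2/3 = 1/3
Q <-> Q = 1/6 <-> 1/6 = 1
R || Q = 5/6 || 1/6 = 5/6
(Q <-> Q) -> (R || Q) = 1 -> 5/6 = 5/6
P <-> R = 1/3 <-> 5/6 = 1/2
((Q <-> Q) -> (R || Q)) || (P <-> R) = 5/6 || 1/2 = 5/6
Q || Q = 1/6 || 1/6 = 1/6
R || (Q || Q) = 5/6 || 1/6 = 5/6
P <-> Q = 1/3 <-> 1/6 = 5/6
(P <-> Q) -> R = 5/6 -> 5/6 = 1
(R || (Q || Q)) -> ((P <-> Q) -> R) = 5/6 -> 1 = 1
!Q = !1/6 = 5/6
R -> R = 5/6 -> 5/6 = 1
!Q || (R -> R) = 5/6 || 1 = 1
P -> R = 1/3 -> 5/6 = 1
(!Q || (R -> R)) || (P -> R) = 1 || 1 = 1
((R || (Q || Q)) -> ((P <-> Q) -> R)) || ((!Q || (R -> R)) || (P -> R)) = 1 || 1 = 1
(((Q <-> Q) -> (R || Q)) || (P <-> R)) -> (((R || (Q || Q)) -> ((P <-> Q) -> R)) || ((!Q || (R -> R)) || (P -> R))) = 5/6 -> 1 = 1
!(!(P <-> R) <-> (Q && Q)) && ((((Q <-> Q) -> (R || Q)) || (P <-> R)) -> (((R || (Q || Q)) -> ((P <-> Q) -> R)) || ((!Q || (R -> R)) || (P -> R)))) = 1/3 && 1 = 1/3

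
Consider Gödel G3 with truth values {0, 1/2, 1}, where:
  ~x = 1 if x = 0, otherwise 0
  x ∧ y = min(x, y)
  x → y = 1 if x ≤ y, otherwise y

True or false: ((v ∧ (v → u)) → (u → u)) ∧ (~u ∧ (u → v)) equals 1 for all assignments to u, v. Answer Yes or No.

No

Counterexample: take u = 1/2, v = 0.
v → u = 0 → 1/2 = 1
v ∧ (v → u) = 0 ∧ 1 = 0
u → u = 1/2 → 1/2 = 1
(v ∧ (v → u)) → (u → u) = 0 → 1 = 1
~u = ~1/2 = 0
u → v = 1/2 → 0 = 0
~u ∧ (u → v) = 0 ∧ 0 = 0
((v ∧ (v → u)) → (u → u)) ∧ (~u ∧ (u → v)) = 1 ∧ 0 = 0
This gives 0 ≠ 1.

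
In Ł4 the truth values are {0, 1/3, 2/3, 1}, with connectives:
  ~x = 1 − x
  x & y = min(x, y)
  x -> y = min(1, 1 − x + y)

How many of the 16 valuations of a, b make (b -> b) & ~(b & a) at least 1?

a = 0, b = 0 ↦ 1  ≥
a = 0, b = 1/3 ↦ 1  ≥
a = 0, b = 2/3 ↦ 1  ≥
a = 0, b = 1 ↦ 1  ≥
a = 1/3, b = 0 ↦ 1  ≥
a = 1/3, b = 1/3 ↦ 2/3  <
a = 1/3, b = 2/3 ↦ 2/3  <
a = 1/3, b = 1 ↦ 2/3  <
a = 2/3, b = 0 ↦ 1  ≥
a = 2/3, b = 1/3 ↦ 2/3  <
a = 2/3, b = 2/3 ↦ 1/3  <
a = 2/3, b = 1 ↦ 1/3  <
a = 1, b = 0 ↦ 1  ≥
a = 1, b = 1/3 ↦ 2/3  <
a = 1, b = 2/3 ↦ 1/3  <
a = 1, b = 1 ↦ 0  <
So 7 of the 16 assignments meet the threshold.

7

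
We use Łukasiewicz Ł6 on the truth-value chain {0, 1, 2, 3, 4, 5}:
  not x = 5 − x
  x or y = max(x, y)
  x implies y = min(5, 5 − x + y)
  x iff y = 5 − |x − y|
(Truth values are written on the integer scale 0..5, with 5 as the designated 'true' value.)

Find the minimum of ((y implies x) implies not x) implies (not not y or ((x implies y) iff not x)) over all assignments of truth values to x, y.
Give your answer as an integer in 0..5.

Take x = 1, y = 2:
y implies x = 2 implies 1 = 4
not x = not 1 = 4
(y implies x) implies not x = 4 implies 4 = 5
not y = not 2 = 3
not not y = not 3 = 2
x implies y = 1 implies 2 = 5
not x = not 1 = 4
(x implies y) iff not x = 5 iff 4 = 4
not not y or ((x implies y) iff not x) = 2 or 4 = 4
((y implies x) implies not x) implies (not not y or ((x implies y) iff not x)) = 5 implies 4 = 4
No assignment yields a value below 4, so this is the minimum.

4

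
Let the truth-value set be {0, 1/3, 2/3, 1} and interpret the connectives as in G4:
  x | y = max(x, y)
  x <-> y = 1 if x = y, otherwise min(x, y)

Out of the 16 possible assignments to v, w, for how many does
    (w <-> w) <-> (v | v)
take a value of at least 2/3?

8

v = 0, w = 0 ↦ 0  <
v = 0, w = 1/3 ↦ 0  <
v = 0, w = 2/3 ↦ 0  <
v = 0, w = 1 ↦ 0  <
v = 1/3, w = 0 ↦ 1/3  <
v = 1/3, w = 1/3 ↦ 1/3  <
v = 1/3, w = 2/3 ↦ 1/3  <
v = 1/3, w = 1 ↦ 1/3  <
v = 2/3, w = 0 ↦ 2/3  ≥
v = 2/3, w = 1/3 ↦ 2/3  ≥
v = 2/3, w = 2/3 ↦ 2/3  ≥
v = 2/3, w = 1 ↦ 2/3  ≥
v = 1, w = 0 ↦ 1  ≥
v = 1, w = 1/3 ↦ 1  ≥
v = 1, w = 2/3 ↦ 1  ≥
v = 1, w = 1 ↦ 1  ≥
So 8 of the 16 assignments meet the threshold.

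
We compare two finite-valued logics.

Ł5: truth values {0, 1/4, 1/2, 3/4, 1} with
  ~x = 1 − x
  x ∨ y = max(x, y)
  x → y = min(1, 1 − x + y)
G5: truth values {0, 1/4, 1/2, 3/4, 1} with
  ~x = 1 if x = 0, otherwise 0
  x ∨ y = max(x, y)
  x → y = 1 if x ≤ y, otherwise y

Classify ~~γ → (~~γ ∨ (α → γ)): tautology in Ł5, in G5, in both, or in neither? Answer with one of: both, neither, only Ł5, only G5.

both

In Ł5: every assignment gives 1 — tautology.
In G5: every assignment gives 1 — tautology.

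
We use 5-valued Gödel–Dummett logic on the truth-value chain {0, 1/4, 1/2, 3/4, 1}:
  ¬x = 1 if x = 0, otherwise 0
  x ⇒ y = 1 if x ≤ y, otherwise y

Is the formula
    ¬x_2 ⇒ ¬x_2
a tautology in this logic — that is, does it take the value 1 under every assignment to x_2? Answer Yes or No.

Yes

x_2 = 0 ↦ 1
x_2 = 1/4 ↦ 1
x_2 = 1/2 ↦ 1
x_2 = 3/4 ↦ 1
x_2 = 1 ↦ 1
Every assignment gives a value ≥ 1.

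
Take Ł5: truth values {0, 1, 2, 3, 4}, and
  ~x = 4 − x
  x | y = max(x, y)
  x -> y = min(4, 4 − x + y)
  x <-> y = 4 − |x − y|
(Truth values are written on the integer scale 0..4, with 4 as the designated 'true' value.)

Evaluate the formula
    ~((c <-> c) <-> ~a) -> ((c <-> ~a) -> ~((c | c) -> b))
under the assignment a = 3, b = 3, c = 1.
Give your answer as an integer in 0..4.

c <-> c = 1 <-> 1 = 4
~a = ~3 = 1
(c <-> c) <-> ~a = 4 <-> 1 = 1
~((c <-> c) <-> ~a) = ~1 = 3
~a = ~3 = 1
c <-> ~a = 1 <-> 1 = 4
c | c = 1 | 1 = 1
(c | c) -> b = 1 -> 3 = 4
~((c | c) -> b) = ~4 = 0
(c <-> ~a) -> ~((c | c) -> b) = 4 -> 0 = 0
~((c <-> c) <-> ~a) -> ((c <-> ~a) -> ~((c | c) -> b)) = 3 -> 0 = 1

1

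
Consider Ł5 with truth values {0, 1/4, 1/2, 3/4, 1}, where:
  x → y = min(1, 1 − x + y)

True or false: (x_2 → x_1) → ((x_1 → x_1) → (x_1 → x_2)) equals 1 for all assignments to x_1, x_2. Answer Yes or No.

Counterexample: take x_1 = 1/4, x_2 = 0.
x_2 → x_1 = 0 → 1/4 = 1
x_1 → x_1 = 1/4 → 1/4 = 1
x_1 → x_2 = 1/4 → 0 = 3/4
(x_1 → x_1) → (x_1 → x_2) = 1 → 3/4 = 3/4
(x_2 → x_1) → ((x_1 → x_1) → (x_1 → x_2)) = 1 → 3/4 = 3/4
This gives 3/4 ≠ 1.

No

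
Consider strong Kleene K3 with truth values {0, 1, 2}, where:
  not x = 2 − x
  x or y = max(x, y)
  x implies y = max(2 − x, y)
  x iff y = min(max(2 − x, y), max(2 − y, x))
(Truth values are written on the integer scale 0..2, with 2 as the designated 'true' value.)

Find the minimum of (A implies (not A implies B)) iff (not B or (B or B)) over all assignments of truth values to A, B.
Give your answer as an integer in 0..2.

Take A = 0, B = 1:
not A = not 0 = 2
not A implies B = 2 implies 1 = 1
A implies (not A implies B) = 0 implies 1 = 2
not B = not 1 = 1
B or B = 1 or 1 = 1
not B or (B or B) = 1 or 1 = 1
(A implies (not A implies B)) iff (not B or (B or B)) = 2 iff 1 = 1
No assignment yields a value below 1, so this is the minimum.

1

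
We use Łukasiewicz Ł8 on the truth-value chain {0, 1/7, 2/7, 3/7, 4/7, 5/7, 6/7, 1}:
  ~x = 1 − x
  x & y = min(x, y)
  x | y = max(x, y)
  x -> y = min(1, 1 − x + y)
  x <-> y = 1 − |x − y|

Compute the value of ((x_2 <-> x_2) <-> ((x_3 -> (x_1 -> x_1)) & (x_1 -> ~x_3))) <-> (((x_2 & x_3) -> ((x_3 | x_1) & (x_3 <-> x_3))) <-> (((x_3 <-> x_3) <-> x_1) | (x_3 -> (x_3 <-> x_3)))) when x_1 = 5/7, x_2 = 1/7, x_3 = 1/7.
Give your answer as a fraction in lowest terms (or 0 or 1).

x_2 <-> x_2 = 1/7 <-> 1/7 = 1
x_1 -> x_1 = 5/7 -> 5/7 = 1
x_3 -> (x_1 -> x_1) = 1/7 -> 1 = 1
~x_3 = ~1/7 = 6/7
x_1 -> ~x_3 = 5/7 -> 6/7 = 1
(x_3 -> (x_1 -> x_1)) & (x_1 -> ~x_3) = 1 & 1 = 1
(x_2 <-> x_2) <-> ((x_3 -> (x_1 -> x_1)) & (x_1 -> ~x_3)) = 1 <-> 1 = 1
x_2 & x_3 = 1/7 & 1/7 = 1/7
x_3 | x_1 = 1/7 | 5/7 = 5/7
x_3 <-> x_3 = 1/7 <-> 1/7 = 1
(x_3 | x_1) & (x_3 <-> x_3) = 5/7 & 1 = 5/7
(x_2 & x_3) -> ((x_3 | x_1) & (x_3 <-> x_3)) = 1/7 -> 5/7 = 1
x_3 <-> x_3 = 1/7 <-> 1/7 = 1
(x_3 <-> x_3) <-> x_1 = 1 <-> 5/7 = 5/7
x_3 <-> x_3 = 1/7 <-> 1/7 = 1
x_3 -> (x_3 <-> x_3) = 1/7 -> 1 = 1
((x_3 <-> x_3) <-> x_1) | (x_3 -> (x_3 <-> x_3)) = 5/7 | 1 = 1
((x_2 & x_3) -> ((x_3 | x_1) & (x_3 <-> x_3))) <-> (((x_3 <-> x_3) <-> x_1) | (x_3 -> (x_3 <-> x_3))) = 1 <-> 1 = 1
((x_2 <-> x_2) <-> ((x_3 -> (x_1 -> x_1)) & (x_1 -> ~x_3))) <-> (((x_2 & x_3) -> ((x_3 | x_1) & (x_3 <-> x_3))) <-> (((x_3 <-> x_3) <-> x_1) | (x_3 -> (x_3 <-> x_3)))) = 1 <-> 1 = 1

1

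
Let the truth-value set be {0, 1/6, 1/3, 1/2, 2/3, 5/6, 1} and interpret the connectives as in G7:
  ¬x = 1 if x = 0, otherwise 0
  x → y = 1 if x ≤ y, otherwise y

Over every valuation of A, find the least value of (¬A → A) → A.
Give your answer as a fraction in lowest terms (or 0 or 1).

1/6

Take A = 1/6:
¬A = ¬1/6 = 0
¬A → A = 0 → 1/6 = 1
(¬A → A) → A = 1 → 1/6 = 1/6
No assignment yields a value below 1/6, so this is the minimum.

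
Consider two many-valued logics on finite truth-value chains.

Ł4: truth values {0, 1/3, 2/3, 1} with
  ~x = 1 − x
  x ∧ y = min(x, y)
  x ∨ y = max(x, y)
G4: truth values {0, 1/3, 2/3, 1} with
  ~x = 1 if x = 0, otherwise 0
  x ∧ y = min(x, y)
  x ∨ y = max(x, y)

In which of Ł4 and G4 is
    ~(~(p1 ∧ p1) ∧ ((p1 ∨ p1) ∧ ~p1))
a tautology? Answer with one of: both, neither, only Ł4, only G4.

only G4

In Ł4: at p1 = 1/3 the value is 2/3 — not a tautology.
In G4: every assignment gives 1 — tautology.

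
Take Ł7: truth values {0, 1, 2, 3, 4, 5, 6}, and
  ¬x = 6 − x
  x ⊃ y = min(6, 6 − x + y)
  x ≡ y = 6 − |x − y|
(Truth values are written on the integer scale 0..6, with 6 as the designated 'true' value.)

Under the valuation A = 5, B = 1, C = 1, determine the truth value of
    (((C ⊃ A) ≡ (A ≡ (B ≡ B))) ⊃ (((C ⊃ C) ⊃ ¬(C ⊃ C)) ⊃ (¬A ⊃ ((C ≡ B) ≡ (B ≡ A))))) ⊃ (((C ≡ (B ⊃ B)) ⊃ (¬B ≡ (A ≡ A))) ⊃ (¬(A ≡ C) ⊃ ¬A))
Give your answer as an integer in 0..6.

3

C ⊃ A = 1 ⊃ 5 = 6
B ≡ B = 1 ≡ 1 = 6
A ≡ (B ≡ B) = 5 ≡ 6 = 5
(C ⊃ A) ≡ (A ≡ (B ≡ B)) = 6 ≡ 5 = 5
C ⊃ C = 1 ⊃ 1 = 6
C ⊃ C = 1 ⊃ 1 = 6
¬(C ⊃ C) = ¬6 = 0
(C ⊃ C) ⊃ ¬(C ⊃ C) = 6 ⊃ 0 = 0
¬A = ¬5 = 1
C ≡ B = 1 ≡ 1 = 6
B ≡ A = 1 ≡ 5 = 2
(C ≡ B) ≡ (B ≡ A) = 6 ≡ 2 = 2
¬A ⊃ ((C ≡ B) ≡ (B ≡ A)) = 1 ⊃ 2 = 6
((C ⊃ C) ⊃ ¬(C ⊃ C)) ⊃ (¬A ⊃ ((C ≡ B) ≡ (B ≡ A))) = 0 ⊃ 6 = 6
((C ⊃ A) ≡ (A ≡ (B ≡ B))) ⊃ (((C ⊃ C) ⊃ ¬(C ⊃ C)) ⊃ (¬A ⊃ ((C ≡ B) ≡ (B ≡ A)))) = 5 ⊃ 6 = 6
B ⊃ B = 1 ⊃ 1 = 6
C ≡ (B ⊃ B) = 1 ≡ 6 = 1
¬B = ¬1 = 5
A ≡ A = 5 ≡ 5 = 6
¬B ≡ (A ≡ A) = 5 ≡ 6 = 5
(C ≡ (B ⊃ B)) ⊃ (¬B ≡ (A ≡ A)) = 1 ⊃ 5 = 6
A ≡ C = 5 ≡ 1 = 2
¬(A ≡ C) = ¬2 = 4
¬A = ¬5 = 1
¬(A ≡ C) ⊃ ¬A = 4 ⊃ 1 = 3
((C ≡ (B ⊃ B)) ⊃ (¬B ≡ (A ≡ A))) ⊃ (¬(A ≡ C) ⊃ ¬A) = 6 ⊃ 3 = 3
(((C ⊃ A) ≡ (A ≡ (B ≡ B))) ⊃ (((C ⊃ C) ⊃ ¬(C ⊃ C)) ⊃ (¬A ⊃ ((C ≡ B) ≡ (B ≡ A))))) ⊃ (((C ≡ (B ⊃ B)) ⊃ (¬B ≡ (A ≡ A))) ⊃ (¬(A ≡ C) ⊃ ¬A)) = 6 ⊃ 3 = 3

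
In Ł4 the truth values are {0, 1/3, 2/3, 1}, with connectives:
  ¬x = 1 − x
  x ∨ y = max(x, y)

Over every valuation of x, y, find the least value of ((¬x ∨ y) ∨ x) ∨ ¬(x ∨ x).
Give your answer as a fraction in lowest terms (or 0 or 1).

Take x = 1/3, y = 0:
¬x = ¬1/3 = 2/3
¬x ∨ y = 2/3 ∨ 0 = 2/3
(¬x ∨ y) ∨ x = 2/3 ∨ 1/3 = 2/3
x ∨ x = 1/3 ∨ 1/3 = 1/3
¬(x ∨ x) = ¬1/3 = 2/3
((¬x ∨ y) ∨ x) ∨ ¬(x ∨ x) = 2/3 ∨ 2/3 = 2/3
No assignment yields a value below 2/3, so this is the minimum.

2/3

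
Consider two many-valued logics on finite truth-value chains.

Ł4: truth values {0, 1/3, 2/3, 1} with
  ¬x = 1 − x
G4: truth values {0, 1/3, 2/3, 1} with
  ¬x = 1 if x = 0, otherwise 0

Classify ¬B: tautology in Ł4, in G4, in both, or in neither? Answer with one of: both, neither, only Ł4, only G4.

In Ł4: at B = 1/3 the value is 2/3 — not a tautology.
In G4: at B = 1/3 the value is 0 — not a tautology.

neither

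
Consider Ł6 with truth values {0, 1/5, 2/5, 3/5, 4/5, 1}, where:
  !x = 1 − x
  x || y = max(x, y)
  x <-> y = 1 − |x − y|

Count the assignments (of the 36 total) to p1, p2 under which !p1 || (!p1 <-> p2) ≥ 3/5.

30

value 1: 11 assignments (counts)
value 4/5: 12 assignments (counts)
value 3/5: 7 assignments (counts)
value 2/5: 3 assignments
value 1/5: 2 assignments
value 0: 1 assignment
So 30 of the 36 assignments meet the threshold.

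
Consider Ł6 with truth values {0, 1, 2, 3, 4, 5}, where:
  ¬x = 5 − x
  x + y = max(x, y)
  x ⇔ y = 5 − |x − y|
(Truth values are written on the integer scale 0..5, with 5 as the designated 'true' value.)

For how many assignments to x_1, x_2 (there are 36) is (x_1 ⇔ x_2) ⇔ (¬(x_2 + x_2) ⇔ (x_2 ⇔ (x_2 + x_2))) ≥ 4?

18

value 5: 8 assignments (counts)
value 4: 10 assignments (counts)
value 3: 7 assignments
value 2: 6 assignments
value 1: 3 assignments
value 0: 2 assignments
So 18 of the 36 assignments meet the threshold.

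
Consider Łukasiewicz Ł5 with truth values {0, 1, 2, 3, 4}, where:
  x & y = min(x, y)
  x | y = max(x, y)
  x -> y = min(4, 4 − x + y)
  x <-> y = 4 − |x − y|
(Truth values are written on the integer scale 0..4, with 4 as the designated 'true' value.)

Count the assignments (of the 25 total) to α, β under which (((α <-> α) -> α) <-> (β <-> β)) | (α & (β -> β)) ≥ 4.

5

value 4: 5 assignments (counts)
value 3: 5 assignments
value 2: 5 assignments
value 1: 5 assignments
value 0: 5 assignments
So 5 of the 25 assignments meet the threshold.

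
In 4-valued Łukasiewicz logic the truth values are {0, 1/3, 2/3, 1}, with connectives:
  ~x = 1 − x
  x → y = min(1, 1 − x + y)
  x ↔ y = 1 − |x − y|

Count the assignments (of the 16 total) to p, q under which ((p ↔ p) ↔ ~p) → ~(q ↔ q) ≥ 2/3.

p = 0, q = 0 ↦ 0  <
p = 0, q = 1/3 ↦ 0  <
p = 0, q = 2/3 ↦ 0  <
p = 0, q = 1 ↦ 0  <
p = 1/3, q = 0 ↦ 1/3  <
p = 1/3, q = 1/3 ↦ 1/3  <
p = 1/3, q = 2/3 ↦ 1/3  <
p = 1/3, q = 1 ↦ 1/3  <
p = 2/3, q = 0 ↦ 2/3  ≥
p = 2/3, q = 1/3 ↦ 2/3  ≥
p = 2/3, q = 2/3 ↦ 2/3  ≥
p = 2/3, q = 1 ↦ 2/3  ≥
p = 1, q = 0 ↦ 1  ≥
p = 1, q = 1/3 ↦ 1  ≥
p = 1, q = 2/3 ↦ 1  ≥
p = 1, q = 1 ↦ 1  ≥
So 8 of the 16 assignments meet the threshold.

8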